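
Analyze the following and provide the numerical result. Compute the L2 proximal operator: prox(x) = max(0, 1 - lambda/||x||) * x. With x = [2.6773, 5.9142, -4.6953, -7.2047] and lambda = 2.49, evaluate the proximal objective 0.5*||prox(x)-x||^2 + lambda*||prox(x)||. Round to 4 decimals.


Step 1: Compute ||x||.
||x|| = 10.7749
Step 2: Compute scaling factor.
scale = max(0, 1 - 2.49/10.7749) = 0.7689
Step 3: prox(x) = [2.0586, 4.5475, -3.6103, -5.5398]
||prox(x)|| = 8.2849
Step 4: Proximal objective.
0.5*||prox-x||^2 = 3.1001
lambda*||prox|| = 20.6294
Total = 23.7295


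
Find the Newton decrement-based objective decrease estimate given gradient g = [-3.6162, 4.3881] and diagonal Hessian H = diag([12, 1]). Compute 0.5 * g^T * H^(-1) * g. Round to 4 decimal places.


Step 1: H is diagonal, so H^(-1) * g = [-0.3014, 4.3881].
Step 2: g^T H^(-1) g = sum_i g_i^2 / H_ii
  = (-3.6162)^2/12 + (4.3881)^2/1
  = 1.0897 + 19.2554 = 20.3452
Step 3: Objective decrease = 0.5 * g^T H^(-1) g = 10.1726


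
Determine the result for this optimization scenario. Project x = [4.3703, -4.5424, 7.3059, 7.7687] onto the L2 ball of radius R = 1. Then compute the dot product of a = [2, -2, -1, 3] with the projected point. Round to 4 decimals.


Step 1: Compute ||x|| (intermediates to 6 decimals).
||x|| = sqrt(4.3703^2 + (-4.5424)^2 + 7.3059^2 + 7.7687^2) = 12.38797
Step 2: Project.
Since ||x|| > R, scale = R/||x|| = 1/12.38797 = 0.080723, proj(x) = scale * x
proj(x) = [0.352784, -0.366676, 0.589754, 0.627113]
Step 3: Dot product.
a^T * proj(x) = 2*0.352784 - 2*(-0.366676) - 1*0.589754 + 3*0.627113 = 2.7305


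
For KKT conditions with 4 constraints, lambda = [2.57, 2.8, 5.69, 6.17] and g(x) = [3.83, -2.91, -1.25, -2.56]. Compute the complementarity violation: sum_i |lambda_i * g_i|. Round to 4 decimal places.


KKT complementary slackness check:
lambda_1 * g_1 = 2.57 * 3.83 = 9.8431
lambda_2 * g_2 = 2.8 * -2.91 = -8.148
lambda_3 * g_3 = 5.69 * -1.25 = -7.1125
lambda_4 * g_4 = 6.17 * -2.56 = -15.7952
Total violation = 9.8431 + 8.148 + 7.1125 + 15.7952 = 40.8988


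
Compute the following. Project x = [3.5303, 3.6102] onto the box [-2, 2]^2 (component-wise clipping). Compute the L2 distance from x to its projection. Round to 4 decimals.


Project each component onto [-2, 2].
clip(3.5303) = 2.0, clip(3.6102) = 2.0
Projection = [2.0, 2.0]
Squared diffs: [2.3418, 2.5927]
Distance = sqrt(4.9345) = 2.2214


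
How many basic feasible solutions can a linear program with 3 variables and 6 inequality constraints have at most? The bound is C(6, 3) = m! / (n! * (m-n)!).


Each vertex corresponds to some choice of n active constraints out of m, so the number of vertices is at most C(m, n) = m! / (n!(m-n)!).
m = 6, n = 3
Numerator: 6 * 5 * 4
Denominator: 3! = 6
C(6, 3) = 20


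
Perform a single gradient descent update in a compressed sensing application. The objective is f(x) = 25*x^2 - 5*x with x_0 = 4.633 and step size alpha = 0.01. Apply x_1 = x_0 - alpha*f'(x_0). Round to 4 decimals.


We compute the gradient at x_0 and apply the update.
f'(x) = 50*x - 5
f'(4.633) = 50*4.633 - 5 = 226.65
x_1 = 4.633 - 0.01*226.65 = 2.3665


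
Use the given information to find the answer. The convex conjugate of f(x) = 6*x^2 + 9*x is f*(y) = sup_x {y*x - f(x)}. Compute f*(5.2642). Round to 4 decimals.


f*(y) = sup_x {y*x - a*x^2 - b*x} = sup_x {(y-b)*x - a*x^2}
FOC: (y - b) - 2a*x = 0 => x* = (y - b)/(2a)
x* = (5.2642 - 9)/(2*6) = -0.3113
f*(5.2642) = (y-b)^2/(4a) = (5.2642 - 9)^2/(4*6)
= 13.9562/24 = 0.5815


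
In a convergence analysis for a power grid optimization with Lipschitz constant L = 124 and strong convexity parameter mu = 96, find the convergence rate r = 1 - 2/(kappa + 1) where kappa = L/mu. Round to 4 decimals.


Step 1: Compute the condition number.
kappa = L/mu = 124/96 = 1.2917
Step 2: Compute the convergence rate.
r = 1 - 2/(kappa + 1) = 1 - 2*mu/(L + mu) = (L - mu)/(L + mu) = 28/220 = 0.1273


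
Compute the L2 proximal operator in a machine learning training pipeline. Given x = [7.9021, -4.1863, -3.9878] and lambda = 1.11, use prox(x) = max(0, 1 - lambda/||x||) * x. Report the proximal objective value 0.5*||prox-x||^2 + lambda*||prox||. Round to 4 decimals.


Step 1: Compute ||x||.
||x|| = 9.7914
Step 2: Compute scaling factor.
scale = max(0, 1 - 1.11/9.7914) = 0.8866
Step 3: prox(x) = [7.0063, -3.7117, -3.5357]
||prox(x)|| = 8.6814
Step 4: Proximal objective.
0.5*||prox-x||^2 = 0.6161
lambda*||prox|| = 9.6364
Total = 10.2524


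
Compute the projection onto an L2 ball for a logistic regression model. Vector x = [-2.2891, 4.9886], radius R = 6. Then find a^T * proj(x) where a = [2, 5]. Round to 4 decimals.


Step 1: Compute ||x|| (intermediates to 6 decimals).
||x|| = sqrt((-2.2891)^2 + 4.9886^2) = 5.488726
Step 2: Project.
Since ||x|| <= R, proj = x (no scaling needed).
proj(x) = [-2.2891, 4.9886]
Step 3: Dot product.
a^T * proj(x) = 2*(-2.2891) + 5*4.9886 = 20.3648


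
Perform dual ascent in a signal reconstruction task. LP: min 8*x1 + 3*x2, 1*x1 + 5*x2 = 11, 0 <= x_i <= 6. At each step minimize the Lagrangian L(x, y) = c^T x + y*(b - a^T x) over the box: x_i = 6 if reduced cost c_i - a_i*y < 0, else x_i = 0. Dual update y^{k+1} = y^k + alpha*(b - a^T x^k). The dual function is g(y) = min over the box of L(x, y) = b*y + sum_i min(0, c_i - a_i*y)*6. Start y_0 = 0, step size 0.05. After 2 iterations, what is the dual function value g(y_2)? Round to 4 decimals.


Dual ascent for LP: min 8*x1 + 3*x2, 1*x1 + 5*x2 = 11, 0 <= x_i <= 6
Step 1: y^k = 0.0, reduced costs: (8.0, 3.0)
  x^k = (0.0, 0.0), subgradient = b - a^T x = 11.0
  y^{k+1} = 0.0 + 0.05*11.0 = 0.55
Step 2: y^k = 0.55, reduced costs: (7.45, 0.25)
  x^k = (0.0, 0.0), subgradient = b - a^T x = 11.0
  y^{k+1} = 0.55 + 0.05*11.0 = 1.1
Dual objective at y_2 = 1.1: reduced costs (6.9, -2.5), box minimizer x = (0.0, 6.0)
g(y_2) = b*y + (c1 - a1*y)*x1 + (c2 - a2*y)*x2 = 11*1.1 + 6.9*0.0 + (-2.5)*6.0 = 12.1 + 0.0 - 15.0 = -2.9


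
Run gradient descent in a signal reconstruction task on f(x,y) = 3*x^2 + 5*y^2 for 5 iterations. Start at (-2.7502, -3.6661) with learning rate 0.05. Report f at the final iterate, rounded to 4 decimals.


Gradient descent on f(x,y) = 3*x^2 + 5*y^2.
Starting point: (-2.7502, -3.6661), alpha = 0.05
Step 1: grad_x = 2*3*-2.7502 = -16.5012, grad_y = 2*5*-3.6661 = -36.661
  x_1 = -2.7502 - 0.05*-16.5012 = -1.9251
  y_1 = -3.6661 - 0.05*-36.661 = -1.8331
Step 2: grad_x = 2*3*-1.9251 = -11.5508, grad_y = 2*5*-1.8331 = -18.3305
  x_2 = -1.9251 - 0.05*-11.5508 = -1.3476
  y_2 = -1.8331 - 0.05*-18.3305 = -0.9165
Step 3: grad_x = 2*3*-1.3476 = -8.0856, grad_y = 2*5*-0.9165 = -9.1653
  x_3 = -1.3476 - 0.05*-8.0856 = -0.9433
  y_3 = -0.9165 - 0.05*-9.1653 = -0.4583
Step 4: grad_x = 2*3*-0.9433 = -5.6599, grad_y = 2*5*-0.4583 = -4.5826
  x_4 = -0.9433 - 0.05*-5.6599 = -0.6603
  y_4 = -0.4583 - 0.05*-4.5826 = -0.2291
Step 5: grad_x = 2*3*-0.6603 = -3.9619, grad_y = 2*5*-0.2291 = -2.2913
  x_5 = -0.6603 - 0.05*-3.9619 = -0.4622
  y_5 = -0.2291 - 0.05*-2.2913 = -0.1146
f(-0.4622, -0.1146) = 3*(-0.4622)^2 + 5*(-0.1146)^2 = 0.7066


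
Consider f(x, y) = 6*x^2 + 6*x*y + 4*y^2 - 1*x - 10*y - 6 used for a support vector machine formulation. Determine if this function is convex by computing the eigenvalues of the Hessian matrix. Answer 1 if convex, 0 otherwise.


The Hessian of f(x,y) = 6*x^2 + 6*x*y + 4*y^2 - 1*x - 10*y - 6 is:
H = [[12, 6], [6, 8]]
Trace = 12 + 8 = 20
Determinant = 12*8 - (6)^2 = 60
Discriminant = (20)^2 - 4*60 = 160.0
Eigenvalues: lambda_1 = 3.6754, lambda_2 = 16.3246
The function is convex.

1


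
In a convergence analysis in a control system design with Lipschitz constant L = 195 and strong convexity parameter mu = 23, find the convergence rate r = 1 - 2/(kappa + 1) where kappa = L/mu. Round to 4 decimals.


Step 1: Compute the condition number.
kappa = L/mu = 195/23 = 8.4783
Step 2: Compute the convergence rate.
r = 1 - 2/(kappa + 1) = 1 - 2*mu/(L + mu) = (L - mu)/(L + mu) = 172/218 = 0.789


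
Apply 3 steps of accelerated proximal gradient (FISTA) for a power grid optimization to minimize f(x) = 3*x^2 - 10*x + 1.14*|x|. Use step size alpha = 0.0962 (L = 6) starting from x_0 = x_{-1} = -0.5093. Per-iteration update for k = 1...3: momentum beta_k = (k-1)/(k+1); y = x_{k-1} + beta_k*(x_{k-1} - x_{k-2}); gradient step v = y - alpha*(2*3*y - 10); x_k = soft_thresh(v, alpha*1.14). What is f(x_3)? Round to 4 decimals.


FISTA on f(x) = 3*x^2 - 10*x + 1.14*|x|
L = 6, alpha = 0.0962
Iteration 1: beta = 0.0, y = -0.5093 + 0.0*(-0.5093 + 0.5093) = -0.5093
  grad(y) = -13.0558, v = y - alpha*grad = 0.7467
  prox(v) = soft_thresh(0.7467, 0.1097) = 0.637
Iteration 2: beta = 0.3333, y = 0.637 + 0.3333*(0.637 + 0.5093) = 1.0191
  grad(y) = -3.8854, v = y - alpha*grad = 1.3929
  prox(v) = soft_thresh(1.3929, 0.1097) = 1.2832
Iteration 3: beta = 0.5, y = 1.2832 + 0.5*(1.2832 - 0.637) = 1.6063
  grad(y) = -0.3621, v = y - alpha*grad = 1.6411
  prox(v) = soft_thresh(1.6411, 0.1097) = 1.5315
f(x_3) = 3*1.5315^2 - 10*1.5315 + 1.14*|1.5315| = -6.5326


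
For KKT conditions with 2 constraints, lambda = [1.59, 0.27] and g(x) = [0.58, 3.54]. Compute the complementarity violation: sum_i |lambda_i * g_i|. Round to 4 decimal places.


KKT complementary slackness check:
lambda_1 * g_1 = 1.59 * 0.58 = 0.9222
lambda_2 * g_2 = 0.27 * 3.54 = 0.9558
Total violation = 0.9222 + 0.9558 = 1.878


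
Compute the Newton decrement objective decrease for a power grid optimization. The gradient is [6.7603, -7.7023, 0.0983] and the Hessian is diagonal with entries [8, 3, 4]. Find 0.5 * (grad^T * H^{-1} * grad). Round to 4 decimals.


Step 1: H is diagonal, so H^(-1) * g = [0.845, -2.5674, 0.0246].
Step 2: g^T H^(-1) g = sum_i g_i^2 / H_ii
  = (6.7603)^2/8 + (-7.7023)^2/3 + (0.0983)^2/4
  = 5.7127 + 19.7751 + 0.0024 = 25.4903
Step 3: Objective decrease = 0.5 * g^T H^(-1) g = 12.7451


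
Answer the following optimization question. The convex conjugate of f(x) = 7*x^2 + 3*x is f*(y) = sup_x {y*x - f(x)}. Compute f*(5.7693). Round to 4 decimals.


f*(y) = sup_x {y*x - a*x^2 - b*x} = sup_x {(y-b)*x - a*x^2}
FOC: (y - b) - 2a*x = 0 => x* = (y - b)/(2a)
x* = (5.7693 - 3)/(2*7) = 0.1978
f*(5.7693) = (y-b)^2/(4a) = (5.7693 - 3)^2/(4*7)
= 7.669/28 = 0.2739


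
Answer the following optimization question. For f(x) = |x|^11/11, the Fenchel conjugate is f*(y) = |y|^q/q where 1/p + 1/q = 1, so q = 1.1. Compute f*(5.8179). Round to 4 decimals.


The conjugate exponent q satisfies 1/p + 1/q = 1.
p = 11, so q = 11/(11 - 1) = 1.1
|y|^q = 5.8179^1.1 = 6.9381
f*(5.8179) = 6.9381 / 1.1 = 6.3074


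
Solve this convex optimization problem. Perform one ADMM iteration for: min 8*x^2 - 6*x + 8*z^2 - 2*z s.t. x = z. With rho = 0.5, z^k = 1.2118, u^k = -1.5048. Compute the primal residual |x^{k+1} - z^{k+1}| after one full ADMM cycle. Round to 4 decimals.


ADMM iteration with rho = 0.5, z^k = 1.2118, u^k = -1.5048
Step 1: x-update.
Minimize 8*x^2 - 6*x + (0.5/2)*(x - 1.2118 - 1.5048)^2
FOC: (2*8 + 0.5)*x = 6 + 0.5*(1.2118 + 1.5048)
x^{k+1} = 0.446
Step 2: z-update.
Minimize 8*z^2 - 2*z + (0.5/2)*(0.446 - z - 1.5048)^2
FOC: (2*8 + 0.5)*z = 2 + 0.5*(0.446 - 1.5048)
z^{k+1} = 0.0891
Step 3: u-update.
u^{k+1} = -1.5048 + 0.446 - 0.0891 = -1.148
Step 4: Primal residual = |0.446 - 0.0891| = 0.3568


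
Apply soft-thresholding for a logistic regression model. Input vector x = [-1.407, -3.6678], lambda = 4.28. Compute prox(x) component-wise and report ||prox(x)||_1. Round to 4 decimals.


Soft-thresholding with lambda = 4.28:
prox(-1.407) = sign(-1.407)*max(|-1.407| - 4.28, 0) = 0.0
prox(-3.6678) = sign(-3.6678)*max(|-3.6678| - 4.28, 0) = 0.0
prox(x) = [0.0, 0.0]
||prox(x)||_1 = 0.0 + 0.0 = 0.0


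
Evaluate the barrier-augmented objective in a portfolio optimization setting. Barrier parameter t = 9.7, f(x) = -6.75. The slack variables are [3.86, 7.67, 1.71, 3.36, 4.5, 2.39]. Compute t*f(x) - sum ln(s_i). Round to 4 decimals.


Step 1: Compute log-barrier.
ln values: [1.3507, 2.0373, 0.5365, 1.2119, 1.5041, 0.8713]
phi = -(1.3507 + 2.0373 + 0.5365 + 1.2119 + 1.5041 + 0.8713) = -7.5118
Step 2: Compute augmented objective.
t*f(x) = 9.7*-6.75 = -65.475
Total = -65.475 - 7.5118 = -72.9868


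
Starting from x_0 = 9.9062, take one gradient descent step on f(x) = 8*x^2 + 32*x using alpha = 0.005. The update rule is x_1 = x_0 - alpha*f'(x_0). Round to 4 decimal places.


We compute the gradient at x_0 and apply the update.
f'(x) = 16*x + 32
f'(9.9062) = 16*9.9062 + 32 = 190.4992
x_1 = 9.9062 - 0.005*190.4992 = 8.9537


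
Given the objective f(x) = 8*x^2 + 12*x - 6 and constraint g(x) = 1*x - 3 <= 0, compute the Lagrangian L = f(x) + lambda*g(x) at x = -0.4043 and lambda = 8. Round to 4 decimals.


Step 1: Evaluate f(x).
f(-0.4043) = 8*(-0.4043)^2 + 12*(-0.4043) - 6 = -9.5439
Step 2: Evaluate g(x).
g(-0.4043) = 1*-0.4043 - 3 = -3.4043
Step 3: Compute Lagrangian.
L = -9.5439 + 8*-3.4043 = -36.7783


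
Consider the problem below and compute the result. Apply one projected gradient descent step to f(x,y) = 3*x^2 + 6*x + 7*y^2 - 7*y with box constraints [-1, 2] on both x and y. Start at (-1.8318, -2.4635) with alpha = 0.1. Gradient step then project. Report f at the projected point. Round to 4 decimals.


Step 1: Compute gradient at (-1.8318, -2.4635).
grad_x = 2*3*-1.8318 + 6 = -4.9908
grad_y = 2*7*-2.4635 - 7 = -41.489
Step 2: Gradient step.
x_raw = -1.8318 - 0.1*-4.9908 = -1.3327
y_raw = -2.4635 - 0.1*-41.489 = 1.6854
Step 3: Project onto [-1, 2].
x_proj = clip(-1.3327) = -1.0
y_proj = clip(1.6854) = 1.6854
Step 4: Evaluate f.
f(-1.0, 1.6854) = 5.0862


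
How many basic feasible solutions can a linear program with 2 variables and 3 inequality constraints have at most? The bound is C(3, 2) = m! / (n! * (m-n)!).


Each vertex corresponds to some choice of n active constraints out of m, so the number of vertices is at most C(m, n) = m! / (n!(m-n)!).
m = 3, n = 2
Numerator: 3 * 2
Denominator: 2! = 2
C(3, 2) = 3


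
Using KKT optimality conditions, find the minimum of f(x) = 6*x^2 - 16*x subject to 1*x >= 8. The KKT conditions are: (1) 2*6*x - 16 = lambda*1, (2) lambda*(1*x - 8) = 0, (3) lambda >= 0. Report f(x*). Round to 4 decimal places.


Step 1: Try lambda = 0 (constraint inactive).
x_unc = 16/(2*6) = 1.3333
Check: 1*1.3333 = 1.3333 < 8 -- violated!
Step 2: Constraint must be active: 1*x = 8
x* = 8/1 = 8.0
lambda = (2*6*8.0 - 16)/1 = 80.0
Step 3: Compute optimal value.
f(x*) = 6*8.0^2 - 16*8.0 = 256.0


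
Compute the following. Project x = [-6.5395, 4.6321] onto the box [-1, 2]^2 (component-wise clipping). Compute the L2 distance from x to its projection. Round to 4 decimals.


Project each component onto [-1, 2].
clip(-6.5395) = -1.0, clip(4.6321) = 2.0
Projection = [-1.0, 2.0]
Squared diffs: [30.6861, 6.928]
Distance = sqrt(37.6141) = 6.133


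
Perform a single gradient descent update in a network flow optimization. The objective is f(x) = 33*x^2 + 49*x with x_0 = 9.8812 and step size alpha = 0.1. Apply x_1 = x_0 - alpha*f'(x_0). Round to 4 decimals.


We compute the gradient at x_0 and apply the update.
f'(x) = 66*x + 49
f'(9.8812) = 66*9.8812 + 49 = 701.1592
x_1 = 9.8812 - 0.1*701.1592 = -60.2347


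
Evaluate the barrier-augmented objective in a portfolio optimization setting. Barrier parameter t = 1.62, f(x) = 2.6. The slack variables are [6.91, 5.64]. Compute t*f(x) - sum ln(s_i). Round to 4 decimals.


Step 1: Compute log-barrier.
ln values: [1.933, 1.7299]
phi = -(1.933 + 1.7299) = -3.6629
Step 2: Compute augmented objective.
t*f(x) = 1.62*2.6 = 4.212
Total = 4.212 - 3.6629 = 0.5491


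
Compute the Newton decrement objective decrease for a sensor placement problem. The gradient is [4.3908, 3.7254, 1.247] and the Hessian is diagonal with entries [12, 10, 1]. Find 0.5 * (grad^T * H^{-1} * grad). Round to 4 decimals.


Step 1: H is diagonal, so H^(-1) * g = [0.3659, 0.3725, 1.247].
Step 2: g^T H^(-1) g = sum_i g_i^2 / H_ii
  = (4.3908)^2/12 + (3.7254)^2/10 + (1.247)^2/1
  = 1.6066 + 1.3879 + 1.555 = 4.5495
Step 3: Objective decrease = 0.5 * g^T H^(-1) g = 2.2747


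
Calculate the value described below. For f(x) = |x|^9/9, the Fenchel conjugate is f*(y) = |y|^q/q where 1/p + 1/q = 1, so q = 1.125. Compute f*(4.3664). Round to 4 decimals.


The conjugate exponent q satisfies 1/p + 1/q = 1.
p = 9, so q = 9/(9 - 1) = 1.125
|y|^q = 4.3664^1.125 = 5.2498
f*(4.3664) = 5.2498 / 1.125 = 4.6664


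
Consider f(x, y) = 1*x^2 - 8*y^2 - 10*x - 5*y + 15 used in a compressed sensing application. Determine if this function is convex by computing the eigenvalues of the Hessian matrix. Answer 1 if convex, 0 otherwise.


The Hessian of f(x,y) = 1*x^2 - 8*y^2 - 10*x - 5*y + 15 is:
H = [[2, 0], [0, -16]]
Trace = 2 - 16 = -14
Determinant = 2*-16 - (0)^2 = -32
Discriminant = (-14)^2 - 4*-32 = 324.0
Eigenvalues: lambda_1 = -16.0, lambda_2 = 2.0
The function is not convex.

0


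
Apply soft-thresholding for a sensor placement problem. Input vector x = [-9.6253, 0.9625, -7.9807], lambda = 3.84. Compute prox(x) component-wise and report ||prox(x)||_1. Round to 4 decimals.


Soft-thresholding with lambda = 3.84:
prox(-9.6253) = sign(-9.6253)*max(|-9.6253| - 3.84, 0) = -5.7853
prox(0.9625) = sign(0.9625)*max(|0.9625| - 3.84, 0) = 0.0
prox(-7.9807) = sign(-7.9807)*max(|-7.9807| - 3.84, 0) = -4.1407
prox(x) = [-5.7853, 0.0, -4.1407]
||prox(x)||_1 = 5.7853 + 0.0 + 4.1407 = 9.926


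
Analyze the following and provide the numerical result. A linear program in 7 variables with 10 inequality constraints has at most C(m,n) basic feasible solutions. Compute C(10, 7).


Each vertex corresponds to some choice of n active constraints out of m, so the number of vertices is at most C(m, n) = m! / (n!(m-n)!).
m = 10, n = 7
Numerator: 10 * 9 * 8 * 7 * 6 * 5 * 4
Denominator: 7! = 5040
C(10, 7) = 120


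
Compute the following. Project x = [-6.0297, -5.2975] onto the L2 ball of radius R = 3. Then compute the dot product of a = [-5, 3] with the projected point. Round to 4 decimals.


Step 1: Compute ||x|| (intermediates to 6 decimals).
||x|| = sqrt((-6.0297)^2 + (-5.2975)^2) = 8.026256
Step 2: Project.
Since ||x|| > R, scale = R/||x|| = 3/8.026256 = 0.373773, proj(x) = scale * x
proj(x) = [-2.253739, -1.980062]
Step 3: Dot product.
a^T * proj(x) = -5*(-2.253739) + 3*(-1.980062) = 5.3285


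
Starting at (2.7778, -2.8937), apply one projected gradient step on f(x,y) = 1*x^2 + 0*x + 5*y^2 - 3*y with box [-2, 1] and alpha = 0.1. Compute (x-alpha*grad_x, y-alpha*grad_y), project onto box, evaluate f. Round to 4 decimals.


Step 1: Compute gradient at (2.7778, -2.8937).
grad_x = 2*1*2.7778 + 0 = 5.5556
grad_y = 2*5*-2.8937 - 3 = -31.937
Step 2: Gradient step.
x_raw = 2.7778 - 0.1*5.5556 = 2.2222
y_raw = -2.8937 - 0.1*-31.937 = 0.3
Step 3: Project onto [-2, 1].
x_proj = clip(2.2222) = 1.0
y_proj = clip(0.3) = 0.3
Step 4: Evaluate f.
f(1.0, 0.3) = 0.55


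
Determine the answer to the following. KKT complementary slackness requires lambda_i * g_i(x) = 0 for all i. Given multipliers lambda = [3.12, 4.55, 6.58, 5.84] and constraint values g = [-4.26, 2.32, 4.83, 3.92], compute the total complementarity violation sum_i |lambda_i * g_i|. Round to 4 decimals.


KKT complementary slackness check:
lambda_1 * g_1 = 3.12 * -4.26 = -13.2912
lambda_2 * g_2 = 4.55 * 2.32 = 10.556
lambda_3 * g_3 = 6.58 * 4.83 = 31.7814
lambda_4 * g_4 = 5.84 * 3.92 = 22.8928
Total violation = 13.2912 + 10.556 + 31.7814 + 22.8928 = 78.5214


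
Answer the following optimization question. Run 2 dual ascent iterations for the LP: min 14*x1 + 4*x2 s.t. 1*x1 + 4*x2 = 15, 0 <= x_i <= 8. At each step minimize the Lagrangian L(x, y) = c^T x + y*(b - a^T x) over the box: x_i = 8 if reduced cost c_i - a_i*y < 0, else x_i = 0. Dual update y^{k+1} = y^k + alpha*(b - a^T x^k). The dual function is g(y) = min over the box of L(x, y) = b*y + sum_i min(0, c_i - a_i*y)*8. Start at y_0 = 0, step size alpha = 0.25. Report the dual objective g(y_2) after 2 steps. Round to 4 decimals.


Dual ascent for LP: min 14*x1 + 4*x2, 1*x1 + 4*x2 = 15, 0 <= x_i <= 8
Step 1: y^k = 0.0, reduced costs: (14.0, 4.0)
  x^k = (0.0, 0.0), subgradient = b - a^T x = 15.0
  y^{k+1} = 0.0 + 0.25*15.0 = 3.75
Step 2: y^k = 3.75, reduced costs: (10.25, -11.0)
  x^k = (0.0, 8.0), subgradient = b - a^T x = -17.0
  y^{k+1} = 3.75 + 0.25*-17.0 = -0.5
Dual objective at y_2 = -0.5: reduced costs (14.5, 6.0), box minimizer x = (0.0, 0.0)
g(y_2) = b*y + (c1 - a1*y)*x1 + (c2 - a2*y)*x2 = 15*(-0.5) + 14.5*0.0 + 6.0*0.0 = -7.5 + 0.0 + 0.0 = -7.5


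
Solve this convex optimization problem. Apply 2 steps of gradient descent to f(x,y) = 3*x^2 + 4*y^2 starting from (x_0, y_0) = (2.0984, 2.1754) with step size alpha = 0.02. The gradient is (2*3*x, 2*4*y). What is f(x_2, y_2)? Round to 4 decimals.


Gradient descent on f(x,y) = 3*x^2 + 4*y^2.
Starting point: (2.0984, 2.1754), alpha = 0.02
Step 1: grad_x = 2*3*2.0984 = 12.5904, grad_y = 2*4*2.1754 = 17.4032
  x_1 = 2.0984 - 0.02*12.5904 = 1.8466
  y_1 = 2.1754 - 0.02*17.4032 = 1.8273
Step 2: grad_x = 2*3*1.8466 = 11.0796, grad_y = 2*4*1.8273 = 14.6187
  x_2 = 1.8466 - 0.02*11.0796 = 1.625
  y_2 = 1.8273 - 0.02*14.6187 = 1.535
f(1.625, 1.535) = 3*1.625^2 + 4*1.535^2 = 17.3463


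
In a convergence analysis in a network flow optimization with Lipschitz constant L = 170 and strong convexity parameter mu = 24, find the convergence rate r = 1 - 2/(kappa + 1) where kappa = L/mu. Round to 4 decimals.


Step 1: Compute the condition number.
kappa = L/mu = 170/24 = 7.0833
Step 2: Compute the convergence rate.
r = 1 - 2/(kappa + 1) = 1 - 2*mu/(L + mu) = (L - mu)/(L + mu) = 146/194 = 0.7526


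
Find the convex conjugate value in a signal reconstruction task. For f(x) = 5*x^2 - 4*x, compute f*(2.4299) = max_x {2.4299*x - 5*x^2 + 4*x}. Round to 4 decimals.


f*(y) = sup_x {y*x - a*x^2 - b*x} = sup_x {(y-b)*x - a*x^2}
FOC: (y - b) - 2a*x = 0 => x* = (y - b)/(2a)
x* = (2.4299 + 4)/(2*5) = 0.643
f*(2.4299) = (y-b)^2/(4a) = (2.4299 + 4)^2/(4*5)
= 41.3436/20 = 2.0672


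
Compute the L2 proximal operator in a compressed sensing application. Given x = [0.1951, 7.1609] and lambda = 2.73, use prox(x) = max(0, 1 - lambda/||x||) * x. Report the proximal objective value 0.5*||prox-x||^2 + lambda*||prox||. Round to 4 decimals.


Step 1: Compute ||x||.
||x|| = 7.1636
Step 2: Compute scaling factor.
scale = max(0, 1 - 2.73/7.1636) = 0.6189
Step 3: prox(x) = [0.1207, 4.4319]
||prox(x)|| = 4.4336
Step 4: Proximal objective.
0.5*||prox-x||^2 = 3.7265
lambda*||prox|| = 12.1037
Total = 15.8301


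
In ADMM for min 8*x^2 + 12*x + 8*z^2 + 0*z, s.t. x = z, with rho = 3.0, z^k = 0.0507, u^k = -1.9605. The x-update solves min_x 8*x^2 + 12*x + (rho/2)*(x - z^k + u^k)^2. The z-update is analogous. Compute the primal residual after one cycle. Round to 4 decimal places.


ADMM iteration with rho = 3.0, z^k = 0.0507, u^k = -1.9605
Step 1: x-update.
Minimize 8*x^2 + 12*x + (3.0/2)*(x - 0.0507 - 1.9605)^2
FOC: (2*8 + 3.0)*x = -12 + 3.0*(0.0507 + 1.9605)
x^{k+1} = -0.314
Step 2: z-update.
Minimize 8*z^2 + 0*z + (3.0/2)*(-0.314 - z - 1.9605)^2
FOC: (2*8 + 3.0)*z = 0 + 3.0*(-0.314 - 1.9605)
z^{k+1} = -0.3591
Step 3: u-update.
u^{k+1} = -1.9605 - 0.314 + 0.3591 = -1.9154
Step 4: Primal residual = |-0.314 + 0.3591| = 0.0451


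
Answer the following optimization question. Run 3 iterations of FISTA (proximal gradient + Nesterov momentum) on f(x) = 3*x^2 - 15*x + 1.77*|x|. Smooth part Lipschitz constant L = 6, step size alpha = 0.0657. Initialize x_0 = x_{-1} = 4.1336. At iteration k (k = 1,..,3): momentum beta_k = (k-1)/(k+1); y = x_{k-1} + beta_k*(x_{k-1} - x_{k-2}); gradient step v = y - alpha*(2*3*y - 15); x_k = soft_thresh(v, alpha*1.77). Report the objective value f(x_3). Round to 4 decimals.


FISTA on f(x) = 3*x^2 - 15*x + 1.77*|x|
L = 6, alpha = 0.0657
Iteration 1: beta = 0.0, y = 4.1336 + 0.0*(4.1336 - 4.1336) = 4.1336
  grad(y) = 9.8016, v = y - alpha*grad = 3.4896
  prox(v) = soft_thresh(3.4896, 0.1163) = 3.3733
Iteration 2: beta = 0.3333, y = 3.3733 + 0.3333*(3.3733 - 4.1336) = 3.1199
  grad(y) = 3.7196, v = y - alpha*grad = 2.8756
  prox(v) = soft_thresh(2.8756, 0.1163) = 2.7593
Iteration 3: beta = 0.5, y = 2.7593 + 0.5*(2.7593 - 3.3733) = 2.4522
  grad(y) = -0.2867, v = y - alpha*grad = 2.4711
  prox(v) = soft_thresh(2.4711, 0.1163) = 2.3548
f(x_3) = 3*2.3548^2 - 15*2.3548 + 1.77*|2.3548| = -14.5188


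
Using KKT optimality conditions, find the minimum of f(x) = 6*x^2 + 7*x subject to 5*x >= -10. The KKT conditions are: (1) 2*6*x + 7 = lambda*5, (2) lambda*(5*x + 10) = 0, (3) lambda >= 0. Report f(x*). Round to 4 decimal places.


Step 1: Try lambda = 0 (constraint inactive).
Stationarity: 2*6*x + 7 = 0
x* = -7/(2*6) = -7/12 = -0.5833 (rounded; the exact value -7/12 is used below)
Check constraint: 5*-0.5833 = -2.9165 >= -10 -- satisfied.
Step 2: Compute optimal value.
f(x*) = 6*(-7/12)^2 + 7*(-7/12) = -2.0417


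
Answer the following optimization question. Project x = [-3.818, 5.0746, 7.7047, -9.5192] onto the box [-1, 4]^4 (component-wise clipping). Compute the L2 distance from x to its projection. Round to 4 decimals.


Project each component onto [-1, 4].
clip(-3.818) = -1.0, clip(5.0746) = 4.0, clip(7.7047) = 4.0, clip(-9.5192) = -1.0
Projection = [-1.0, 4.0, 4.0, -1.0]
Squared diffs: [7.9411, 1.1548, 13.7248, 72.5768]
Distance = sqrt(95.3975) = 9.7672


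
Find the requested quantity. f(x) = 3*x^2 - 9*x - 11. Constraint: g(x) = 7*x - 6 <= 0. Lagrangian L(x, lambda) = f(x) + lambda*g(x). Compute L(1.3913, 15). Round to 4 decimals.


Step 1: Evaluate f(x).
f(1.3913) = 3*1.3913^2 - 9*1.3913 - 11 = -17.7146
Step 2: Evaluate g(x).
g(1.3913) = 7*1.3913 - 6 = 3.7391
Step 3: Compute Lagrangian.
L = -17.7146 + 15*3.7391 = 38.3719


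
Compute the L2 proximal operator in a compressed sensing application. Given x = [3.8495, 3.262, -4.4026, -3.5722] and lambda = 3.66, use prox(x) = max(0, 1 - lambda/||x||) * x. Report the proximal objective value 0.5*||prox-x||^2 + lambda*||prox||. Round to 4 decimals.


Step 1: Compute ||x||.
||x|| = 7.5897
Step 2: Compute scaling factor.
scale = max(0, 1 - 3.66/7.5897) = 0.5178
Step 3: prox(x) = [1.9931, 1.6889, -2.2795, -1.8496]
||prox(x)|| = 3.9297
Step 4: Proximal objective.
0.5*||prox-x||^2 = 6.6978
lambda*||prox|| = 14.3827
Total = 21.0803


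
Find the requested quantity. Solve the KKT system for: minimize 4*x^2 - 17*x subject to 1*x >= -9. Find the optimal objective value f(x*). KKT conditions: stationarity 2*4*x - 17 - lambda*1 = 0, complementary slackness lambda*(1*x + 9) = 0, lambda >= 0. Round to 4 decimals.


Step 1: Try lambda = 0 (constraint inactive).
Stationarity: 2*4*x - 17 = 0
x* = 17/(2*4) = 2.125
Check constraint: 1*2.125 = 2.125 >= -9 -- satisfied.
Step 2: Compute optimal value.
f(x*) = 4*2.125^2 - 17*2.125 = -18.0625


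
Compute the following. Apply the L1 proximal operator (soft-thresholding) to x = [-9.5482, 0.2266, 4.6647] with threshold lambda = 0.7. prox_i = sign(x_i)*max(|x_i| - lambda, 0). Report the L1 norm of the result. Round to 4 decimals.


Soft-thresholding with lambda = 0.7:
prox(-9.5482) = sign(-9.5482)*max(|-9.5482| - 0.7, 0) = -8.8482
prox(0.2266) = sign(0.2266)*max(|0.2266| - 0.7, 0) = 0.0
prox(4.6647) = sign(4.6647)*max(|4.6647| - 0.7, 0) = 3.9647
prox(x) = [-8.8482, 0.0, 3.9647]
||prox(x)||_1 = 8.8482 + 0.0 + 3.9647 = 12.8129


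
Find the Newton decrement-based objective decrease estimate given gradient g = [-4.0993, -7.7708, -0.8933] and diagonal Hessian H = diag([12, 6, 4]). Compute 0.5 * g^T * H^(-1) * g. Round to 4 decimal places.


Step 1: H is diagonal, so H^(-1) * g = [-0.3416, -1.2951, -0.2233].
Step 2: g^T H^(-1) g = sum_i g_i^2 / H_ii
  = (-4.0993)^2/12 + (-7.7708)^2/6 + (-0.8933)^2/4
  = 1.4004 + 10.0642 + 0.1995 = 11.6641
Step 3: Objective decrease = 0.5 * g^T H^(-1) g = 5.832


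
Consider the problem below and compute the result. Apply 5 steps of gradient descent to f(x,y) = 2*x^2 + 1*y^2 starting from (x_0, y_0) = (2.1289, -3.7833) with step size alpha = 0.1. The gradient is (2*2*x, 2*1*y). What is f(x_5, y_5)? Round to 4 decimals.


Gradient descent on f(x,y) = 2*x^2 + 1*y^2.
Starting point: (2.1289, -3.7833), alpha = 0.1
Step 1: grad_x = 2*2*2.1289 = 8.5156, grad_y = 2*1*-3.7833 = -7.5666
  x_1 = 2.1289 - 0.1*8.5156 = 1.2773
  y_1 = -3.7833 - 0.1*-7.5666 = -3.0266
Step 2: grad_x = 2*2*1.2773 = 5.1094, grad_y = 2*1*-3.0266 = -6.0533
  x_2 = 1.2773 - 0.1*5.1094 = 0.7664
  y_2 = -3.0266 - 0.1*-6.0533 = -2.4213
Step 3: grad_x = 2*2*0.7664 = 3.0656, grad_y = 2*1*-2.4213 = -4.8426
  x_3 = 0.7664 - 0.1*3.0656 = 0.4598
  y_3 = -2.4213 - 0.1*-4.8426 = -1.937
Step 4: grad_x = 2*2*0.4598 = 1.8394, grad_y = 2*1*-1.937 = -3.8741
  x_4 = 0.4598 - 0.1*1.8394 = 0.2759
  y_4 = -1.937 - 0.1*-3.8741 = -1.5496
Step 5: grad_x = 2*2*0.2759 = 1.1036, grad_y = 2*1*-1.5496 = -3.0993
  x_5 = 0.2759 - 0.1*1.1036 = 0.1655
  y_5 = -1.5496 - 0.1*-3.0993 = -1.2397
f(0.1655, -1.2397) = 2*0.1655^2 + 1*(-1.2397)^2 = 1.5917


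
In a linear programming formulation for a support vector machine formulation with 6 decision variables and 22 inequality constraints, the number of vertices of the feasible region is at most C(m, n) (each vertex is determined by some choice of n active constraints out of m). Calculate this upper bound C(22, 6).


Each vertex corresponds to some choice of n active constraints out of m, so the number of vertices is at most C(m, n) = m! / (n!(m-n)!).
m = 22, n = 6
Numerator: 22 * 21 * 20 * 19 * 18 * 17
Denominator: 6! = 720
C(22, 6) = 74613


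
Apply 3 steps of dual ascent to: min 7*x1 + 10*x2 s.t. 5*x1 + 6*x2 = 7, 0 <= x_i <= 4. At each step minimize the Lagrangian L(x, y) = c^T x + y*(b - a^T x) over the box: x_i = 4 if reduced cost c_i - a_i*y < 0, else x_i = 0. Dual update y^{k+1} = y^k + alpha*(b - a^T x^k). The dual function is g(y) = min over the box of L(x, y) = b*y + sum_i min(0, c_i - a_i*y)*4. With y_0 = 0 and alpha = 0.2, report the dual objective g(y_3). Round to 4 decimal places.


Dual ascent for LP: min 7*x1 + 10*x2, 5*x1 + 6*x2 = 7, 0 <= x_i <= 4
Step 1: y^k = 0.0, reduced costs: (7.0, 10.0)
  x^k = (0.0, 0.0), subgradient = b - a^T x = 7.0
  y^{k+1} = 0.0 + 0.2*7.0 = 1.4
Step 2: y^k = 1.4, reduced costs: (0.0, 1.6)
  x^k = (0.0, 0.0), subgradient = b - a^T x = 7.0
  y^{k+1} = 1.4 + 0.2*7.0 = 2.8
Step 3: y^k = 2.8, reduced costs: (-7.0, -6.8)
  x^k = (4.0, 4.0), subgradient = b - a^T x = -37.0
  y^{k+1} = 2.8 + 0.2*-37.0 = -4.6
Dual objective at y_3 = -4.6: reduced costs (30.0, 37.6), box minimizer x = (0.0, 0.0)
g(y_3) = b*y + (c1 - a1*y)*x1 + (c2 - a2*y)*x2 = 7*(-4.6) + 30.0*0.0 + 37.6*0.0 = -32.2 + 0.0 + 0.0 = -32.2


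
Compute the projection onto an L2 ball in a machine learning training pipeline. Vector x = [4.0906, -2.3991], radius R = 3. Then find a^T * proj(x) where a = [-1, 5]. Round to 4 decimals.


Step 1: Compute ||x|| (intermediates to 6 decimals).
||x|| = sqrt(4.0906^2 + (-2.3991)^2) = 4.742224
Step 2: Project.
Since ||x|| > R, scale = R/||x|| = 3/4.742224 = 0.632615, proj(x) = scale * x
proj(x) = [2.587775, -1.517707]
Step 3: Dot product.
a^T * proj(x) = -1*2.587775 + 5*(-1.517707) = -10.1763


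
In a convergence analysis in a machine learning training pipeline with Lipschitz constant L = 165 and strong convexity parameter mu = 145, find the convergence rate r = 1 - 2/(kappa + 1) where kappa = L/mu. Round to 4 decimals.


Step 1: Compute the condition number.
kappa = L/mu = 165/145 = 1.1379
Step 2: Compute the convergence rate.
r = 1 - 2/(kappa + 1) = 1 - 2*mu/(L + mu) = (L - mu)/(L + mu) = 20/310 = 0.0645


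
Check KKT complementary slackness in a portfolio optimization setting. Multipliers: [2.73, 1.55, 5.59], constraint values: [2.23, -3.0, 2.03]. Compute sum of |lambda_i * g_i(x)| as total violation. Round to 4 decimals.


KKT complementary slackness check:
lambda_1 * g_1 = 2.73 * 2.23 = 6.0879
lambda_2 * g_2 = 1.55 * -3.0 = -4.65
lambda_3 * g_3 = 5.59 * 2.03 = 11.3477
Total violation = 6.0879 + 4.65 + 11.3477 = 22.0856


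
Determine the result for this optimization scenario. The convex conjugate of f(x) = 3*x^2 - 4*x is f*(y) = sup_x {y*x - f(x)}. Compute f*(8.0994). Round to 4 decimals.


f*(y) = sup_x {y*x - a*x^2 - b*x} = sup_x {(y-b)*x - a*x^2}
FOC: (y - b) - 2a*x = 0 => x* = (y - b)/(2a)
x* = (8.0994 + 4)/(2*3) = 2.0166
f*(8.0994) = (y-b)^2/(4a) = (8.0994 + 4)^2/(4*3)
= 146.3955/12 = 12.1996


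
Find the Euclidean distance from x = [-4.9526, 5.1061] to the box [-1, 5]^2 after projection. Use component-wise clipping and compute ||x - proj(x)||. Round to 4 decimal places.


Project each component onto [-1, 5].
clip(-4.9526) = -1.0, clip(5.1061) = 5.0
Projection = [-1.0, 5.0]
Squared diffs: [15.623, 0.0113]
Distance = sqrt(15.6343) = 3.954


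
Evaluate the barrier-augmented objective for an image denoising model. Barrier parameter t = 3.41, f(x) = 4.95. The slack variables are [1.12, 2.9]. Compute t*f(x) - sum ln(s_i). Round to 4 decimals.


Step 1: Compute log-barrier.
ln values: [0.1133, 1.0647]
phi = -(0.1133 + 1.0647) = -1.178
Step 2: Compute augmented objective.
t*f(x) = 3.41*4.95 = 16.8795
Total = 16.8795 - 1.178 = 15.7015


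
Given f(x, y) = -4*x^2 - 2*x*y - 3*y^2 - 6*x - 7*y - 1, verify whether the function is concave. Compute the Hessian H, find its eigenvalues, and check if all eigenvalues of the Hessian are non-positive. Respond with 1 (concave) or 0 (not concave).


The Hessian of f(x,y) = -4*x^2 - 2*x*y - 3*y^2 - 6*x - 7*y - 1 is:
H = [[-8, -2], [-2, -6]]
Trace = -8 - 6 = -14
Determinant = -8*-6 - (-2)^2 = 44
Discriminant = (-14)^2 - 4*44 = 20.0
Eigenvalues: lambda_1 = -9.2361, lambda_2 = -4.7639
The function is concave.

1


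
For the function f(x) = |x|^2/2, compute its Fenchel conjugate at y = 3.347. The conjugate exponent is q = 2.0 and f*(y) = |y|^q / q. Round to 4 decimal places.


The conjugate exponent q satisfies 1/p + 1/q = 1.
p = 2, so q = 2/(2 - 1) = 2.0
|y|^q = 3.347^2.0 = 11.2024
f*(3.347) = 11.2024 / 2.0 = 5.6012


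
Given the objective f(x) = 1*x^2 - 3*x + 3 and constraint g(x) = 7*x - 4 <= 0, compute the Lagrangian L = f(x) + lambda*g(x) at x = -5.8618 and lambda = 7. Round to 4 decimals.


Step 1: Evaluate f(x).
f(-5.8618) = 1*(-5.8618)^2 - 3*(-5.8618) + 3 = 54.9461
Step 2: Evaluate g(x).
g(-5.8618) = 7*-5.8618 - 4 = -45.0326
Step 3: Compute Lagrangian.
L = 54.9461 + 7*-45.0326 = -260.2821


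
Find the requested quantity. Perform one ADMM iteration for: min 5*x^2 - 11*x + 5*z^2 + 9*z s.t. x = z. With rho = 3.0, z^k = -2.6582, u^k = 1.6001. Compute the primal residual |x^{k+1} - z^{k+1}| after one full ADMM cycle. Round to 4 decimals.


ADMM iteration with rho = 3.0, z^k = -2.6582, u^k = 1.6001
Step 1: x-update.
Minimize 5*x^2 - 11*x + (3.0/2)*(x + 2.6582 + 1.6001)^2
FOC: (2*5 + 3.0)*x = 11 + 3.0*(-2.6582 - 1.6001)
x^{k+1} = -0.1365
Step 2: z-update.
Minimize 5*z^2 + 9*z + (3.0/2)*(-0.1365 - z + 1.6001)^2
FOC: (2*5 + 3.0)*z = -9 + 3.0*(-0.1365 + 1.6001)
z^{k+1} = -0.3546
Step 3: u-update.
u^{k+1} = 1.6001 - 0.1365 + 0.3546 = 1.8181
Step 4: Primal residual = |-0.1365 + 0.3546| = 0.218


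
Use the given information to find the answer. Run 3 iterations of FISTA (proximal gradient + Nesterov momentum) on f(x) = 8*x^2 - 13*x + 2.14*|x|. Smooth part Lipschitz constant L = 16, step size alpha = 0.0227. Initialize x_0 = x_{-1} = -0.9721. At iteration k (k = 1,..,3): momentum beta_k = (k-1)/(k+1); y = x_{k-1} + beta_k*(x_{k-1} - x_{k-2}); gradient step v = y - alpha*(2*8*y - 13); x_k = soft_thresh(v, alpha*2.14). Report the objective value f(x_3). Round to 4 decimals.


FISTA on f(x) = 8*x^2 - 13*x + 2.14*|x|
L = 16, alpha = 0.0227
Iteration 1: beta = 0.0, y = -0.9721 + 0.0*(-0.9721 + 0.9721) = -0.9721
  grad(y) = -28.5536, v = y - alpha*grad = -0.3239
  prox(v) = soft_thresh(-0.3239, 0.0486) = -0.2754
Iteration 2: beta = 0.3333, y = -0.2754 + 0.3333*(-0.2754 + 0.9721) = -0.0431
  grad(y) = -13.6897, v = y - alpha*grad = 0.2676
  prox(v) = soft_thresh(0.2676, 0.0486) = 0.2191
Iteration 3: beta = 0.5, y = 0.2191 + 0.5*(0.2191 + 0.2754) = 0.4663
  grad(y) = -5.5394, v = y - alpha*grad = 0.592
  prox(v) = soft_thresh(0.592, 0.0486) = 0.5435
f(x_3) = 8*0.5435^2 - 13*0.5435 + 2.14*|0.5435| = -3.5392


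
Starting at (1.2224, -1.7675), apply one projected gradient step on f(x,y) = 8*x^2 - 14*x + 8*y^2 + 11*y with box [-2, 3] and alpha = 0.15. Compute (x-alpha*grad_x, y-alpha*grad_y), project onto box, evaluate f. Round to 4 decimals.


Step 1: Compute gradient at (1.2224, -1.7675).
grad_x = 2*8*1.2224 - 14 = 5.5584
grad_y = 2*8*-1.7675 + 11 = -17.28
Step 2: Gradient step.
x_raw = 1.2224 - 0.15*5.5584 = 0.3886
y_raw = -1.7675 - 0.15*-17.28 = 0.8245
Step 3: Project onto [-2, 3].
x_proj = clip(0.3886) = 0.3886
y_proj = clip(0.8245) = 0.8245
Step 4: Evaluate f.
f(0.3886, 0.8245) = 10.2753


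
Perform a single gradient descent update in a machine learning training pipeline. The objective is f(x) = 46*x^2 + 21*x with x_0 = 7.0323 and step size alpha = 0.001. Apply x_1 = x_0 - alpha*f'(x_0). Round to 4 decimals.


We compute the gradient at x_0 and apply the update.
f'(x) = 92*x + 21
f'(7.0323) = 92*7.0323 + 21 = 667.9716
x_1 = 7.0323 - 0.001*667.9716 = 6.3643


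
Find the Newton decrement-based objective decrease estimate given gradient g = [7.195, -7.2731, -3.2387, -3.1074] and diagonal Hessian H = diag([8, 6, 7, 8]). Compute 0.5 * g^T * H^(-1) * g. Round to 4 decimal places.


Step 1: H is diagonal, so H^(-1) * g = [0.8994, -1.2122, -0.4627, -0.3884].
Step 2: g^T H^(-1) g = sum_i g_i^2 / H_ii
  = (7.195)^2/8 + (-7.2731)^2/6 + (-3.2387)^2/7 + (-3.1074)^2/8
  = 6.471 + 8.8163 + 1.4985 + 1.207 = 17.9928
Step 3: Objective decrease = 0.5 * g^T H^(-1) g = 8.9964


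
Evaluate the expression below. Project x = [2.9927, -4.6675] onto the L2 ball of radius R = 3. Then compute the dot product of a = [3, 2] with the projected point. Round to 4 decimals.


Step 1: Compute ||x|| (intermediates to 6 decimals).
||x|| = sqrt(2.9927^2 + (-4.6675)^2) = 5.54453
Step 2: Project.
Since ||x|| > R, scale = R/||x|| = 3/5.54453 = 0.541074, proj(x) = scale * x
proj(x) = [1.619272, -2.525463]
Step 3: Dot product.
a^T * proj(x) = 3*1.619272 + 2*(-2.525463) = -0.1931


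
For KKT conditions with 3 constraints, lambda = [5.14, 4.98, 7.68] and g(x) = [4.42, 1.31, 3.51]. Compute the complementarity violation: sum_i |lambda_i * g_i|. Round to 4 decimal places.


KKT complementary slackness check:
lambda_1 * g_1 = 5.14 * 4.42 = 22.7188
lambda_2 * g_2 = 4.98 * 1.31 = 6.5238
lambda_3 * g_3 = 7.68 * 3.51 = 26.9568
Total violation = 22.7188 + 6.5238 + 26.9568 = 56.1994


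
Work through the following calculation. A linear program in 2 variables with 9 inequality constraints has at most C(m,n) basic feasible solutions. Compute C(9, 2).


Each vertex corresponds to some choice of n active constraints out of m, so the number of vertices is at most C(m, n) = m! / (n!(m-n)!).
m = 9, n = 2
Numerator: 9 * 8
Denominator: 2! = 2
C(9, 2) = 36


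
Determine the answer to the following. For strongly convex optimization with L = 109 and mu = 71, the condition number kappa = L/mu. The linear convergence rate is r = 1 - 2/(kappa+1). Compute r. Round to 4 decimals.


Step 1: Compute the condition number.
kappa = L/mu = 109/71 = 1.5352
Step 2: Compute the convergence rate.
r = 1 - 2/(kappa + 1) = 1 - 2*mu/(L + mu) = (L - mu)/(L + mu) = 38/180 = 0.2111


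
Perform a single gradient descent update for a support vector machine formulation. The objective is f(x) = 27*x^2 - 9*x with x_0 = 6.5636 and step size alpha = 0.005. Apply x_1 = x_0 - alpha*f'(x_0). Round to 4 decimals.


We compute the gradient at x_0 and apply the update.
f'(x) = 54*x - 9
f'(6.5636) = 54*6.5636 - 9 = 345.4344
x_1 = 6.5636 - 0.005*345.4344 = 4.8364


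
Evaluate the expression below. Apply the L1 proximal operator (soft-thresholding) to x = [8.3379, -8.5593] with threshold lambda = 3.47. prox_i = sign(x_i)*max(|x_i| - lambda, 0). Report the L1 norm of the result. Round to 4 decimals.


Soft-thresholding with lambda = 3.47:
prox(8.3379) = sign(8.3379)*max(|8.3379| - 3.47, 0) = 4.8679
prox(-8.5593) = sign(-8.5593)*max(|-8.5593| - 3.47, 0) = -5.0893
prox(x) = [4.8679, -5.0893]
||prox(x)||_1 = 4.8679 + 5.0893 = 9.9572
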